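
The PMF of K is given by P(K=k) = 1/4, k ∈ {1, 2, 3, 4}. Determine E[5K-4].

8.5

E[5K-4] = Σ (5k-4)·P(K=k)
 = 1·1/4 + 6·1/4 + 11·1/4 + 16·1/4
 = 1/4 + 3/2 + 11/4 + 4
 = 17/2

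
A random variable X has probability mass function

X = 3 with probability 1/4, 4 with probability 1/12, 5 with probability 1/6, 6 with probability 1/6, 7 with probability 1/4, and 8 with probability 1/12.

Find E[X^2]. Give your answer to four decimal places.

E[X^2] = Σ x^2·P(X=x)
 = 9·1/4 + 16·1/12 + 25·1/6 + 36·1/6 + 49·1/4 + 64·1/12
 = 9/4 + 4/3 + 25/6 + 6 + 49/4 + 16/3
 = 94/3

31.3333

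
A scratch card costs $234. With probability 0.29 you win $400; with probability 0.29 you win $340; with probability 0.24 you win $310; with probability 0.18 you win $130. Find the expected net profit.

78.4

E[payout] = 400·0.29 + 340·0.29 + 310·0.24 + 130·0.18
 = 116 + 98.6 + 74.4 + 23.4
 = 312.4
Net = 312.4 - 234 = 78.4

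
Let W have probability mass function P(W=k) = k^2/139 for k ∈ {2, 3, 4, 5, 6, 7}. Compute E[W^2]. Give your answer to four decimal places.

33.6331

E[W^2] = Σ w^2·P(W=w)
 = 4·4/139 + 9·9/139 + 16·16/139 + 25·25/139 + 36·36/139 + 49·49/139
 = 16/139 + 81/139 + 256/139 + 625/139 + 1296/139 + 2401/139
 = 4675/139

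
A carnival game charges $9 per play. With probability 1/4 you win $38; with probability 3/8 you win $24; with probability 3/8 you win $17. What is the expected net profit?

E[payout] = 38·1/4 + 24·3/8 + 17·3/8
 = 19/2 + 9 + 51/8
 = 199/8
Net = 199/8 - 9 = 127/8

15.875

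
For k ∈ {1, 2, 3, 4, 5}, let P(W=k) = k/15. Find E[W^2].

E[W^2] = Σ w^2·P(W=w)
 = 1·1/15 + 4·2/15 + 9·1/5 + 16·4/15 + 25·1/3
 = 1/15 + 8/15 + 9/5 + 64/15 + 25/3
 = 15

15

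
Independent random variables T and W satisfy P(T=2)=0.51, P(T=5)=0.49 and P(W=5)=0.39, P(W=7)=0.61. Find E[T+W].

E[T+W] = Σ_t Σ_w (t+w) · P(T=t)P(W=w)
 = 7·0.1989 + 9·0.3111 + 10·0.1911 + 12·0.2989
 = 1.3923 + 2.7999 + 1.911 + 3.5868
 = 9.69

9.69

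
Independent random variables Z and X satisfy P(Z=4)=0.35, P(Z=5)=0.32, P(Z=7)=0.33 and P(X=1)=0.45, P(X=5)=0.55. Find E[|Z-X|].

E[|Z-X|] = Σ_z Σ_x |z-x| · P(Z=z)P(X=x)
 = 3·0.1575 + 1·0.1925 + 4·0.144 + 0·0.176 + 6·0.1485 + 2·0.1815
 = 0.4725 + 0.1925 + 0.576 + 0 + 0.891 + 0.363
 = 2.495

2.495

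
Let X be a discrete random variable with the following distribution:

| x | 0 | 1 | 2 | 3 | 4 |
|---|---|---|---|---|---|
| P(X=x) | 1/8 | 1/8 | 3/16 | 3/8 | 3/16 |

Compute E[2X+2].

6.75

E[2X+2] = Σ (2x+2)·P(X=x)
 = 2·1/8 + 4·1/8 + 6·3/16 + 8·3/8 + 10·3/16
 = 1/4 + 1/2 + 9/8 + 3 + 15/8
 = 27/4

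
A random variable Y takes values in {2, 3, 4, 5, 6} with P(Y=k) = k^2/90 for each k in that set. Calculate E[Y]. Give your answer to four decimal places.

4.8889

E[Y] = Σ y·P(Y=y)
 = 2·2/45 + 3·1/10 + 4·8/45 + 5·5/18 + 6·2/5
 = 4/45 + 3/10 + 32/45 + 25/18 + 12/5
 = 44/9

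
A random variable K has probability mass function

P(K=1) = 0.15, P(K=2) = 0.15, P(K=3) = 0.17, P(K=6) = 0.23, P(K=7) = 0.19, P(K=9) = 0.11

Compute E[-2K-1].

-10.32

E[-2K-1] = Σ (-2k-1)·P(K=k)
 = (-3)·0.15 + (-5)·0.15 + (-7)·0.17 + (-13)·0.23 + (-15)·0.19 + (-19)·0.11
 = (-0.45) + (-0.75) + (-1.19) + (-2.99) + (-2.85) + (-2.09)
 = -10.32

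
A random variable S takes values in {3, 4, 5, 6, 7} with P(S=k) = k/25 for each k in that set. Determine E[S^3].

186.36

E[S^3] = Σ s^3·P(S=s)
 = 27·3/25 + 64·4/25 + 125·1/5 + 216·6/25 + 343·7/25
 = 81/25 + 256/25 + 25 + 1296/25 + 2401/25
 = 4659/25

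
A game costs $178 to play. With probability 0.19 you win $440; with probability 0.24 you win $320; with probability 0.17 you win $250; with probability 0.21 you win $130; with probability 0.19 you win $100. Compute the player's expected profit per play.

E[payout] = 440·0.19 + 320·0.24 + 250·0.17 + 130·0.21 + 100·0.19
 = 83.6 + 76.8 + 42.5 + 27.3 + 19
 = 249.2
Net = 249.2 - 178 = 71.2

71.2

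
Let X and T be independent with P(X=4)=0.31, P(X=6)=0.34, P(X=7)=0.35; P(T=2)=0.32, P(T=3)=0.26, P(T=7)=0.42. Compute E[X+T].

E[X+T] = Σ_x Σ_t (x+t) · P(X=x)P(T=t)
 = 6·0.0992 + 7·0.0806 + 11·0.1302 + 8·0.1088 + 9·0.0884 + 13·0.1428 + 9·0.112 + 10·0.091 + 14·0.147
 = 0.5952 + 0.5642 + 1.4322 + 0.8704 + 0.7956 + 1.8564 + 1.008 + 0.91 + 2.058
 = 10.09

10.09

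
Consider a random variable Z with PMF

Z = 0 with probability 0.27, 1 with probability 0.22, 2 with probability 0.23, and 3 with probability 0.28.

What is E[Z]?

1.52

E[Z] = Σ z·P(Z=z)
 = 0·0.27 + 1·0.22 + 2·0.23 + 3·0.28
 = 0 + 0.22 + 0.46 + 0.84
 = 1.52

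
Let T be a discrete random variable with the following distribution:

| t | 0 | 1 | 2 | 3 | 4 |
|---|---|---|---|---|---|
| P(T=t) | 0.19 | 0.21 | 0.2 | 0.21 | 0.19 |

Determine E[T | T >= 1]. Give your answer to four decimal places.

2.4691

P(T >= 1) = 0.21 + 0.2 + 0.21 + 0.19 = 0.81.
E[T | T >= 1] = [1·0.21 + 2·0.2 + 3·0.21 + 4·0.19] / 0.81
 = 2 / 0.81
 = 200/81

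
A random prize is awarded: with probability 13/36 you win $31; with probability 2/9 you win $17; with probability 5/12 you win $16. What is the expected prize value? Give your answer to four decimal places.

21.6389

E[payout] = 31·13/36 + 17·2/9 + 16·5/12
 = 403/36 + 34/9 + 20/3
 = 779/36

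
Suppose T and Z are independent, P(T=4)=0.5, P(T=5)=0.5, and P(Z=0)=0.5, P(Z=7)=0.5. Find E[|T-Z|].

E[|T-Z|] = Σ_t Σ_z |t-z| · P(T=t)P(Z=z)
 = 4·0.25 + 3·0.25 + 5·0.25 + 2·0.25
 = 1 + 0.75 + 1.25 + 0.5
 = 3.5

3.5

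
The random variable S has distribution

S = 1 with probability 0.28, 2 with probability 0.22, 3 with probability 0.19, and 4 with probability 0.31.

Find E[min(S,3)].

E[min(S,3)] = Σ min(s,3)·P(S=s)
 = 1·0.28 + 2·0.22 + 3·0.19 + 3·0.31
 = 0.28 + 0.44 + 0.57 + 0.93
 = 2.22

2.22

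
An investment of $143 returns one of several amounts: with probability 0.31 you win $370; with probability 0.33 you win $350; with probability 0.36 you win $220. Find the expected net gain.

E[payout] = 370·0.31 + 350·0.33 + 220·0.36
 = 114.7 + 115.5 + 79.2
 = 309.4
Net = 309.4 - 143 = 166.4

166.4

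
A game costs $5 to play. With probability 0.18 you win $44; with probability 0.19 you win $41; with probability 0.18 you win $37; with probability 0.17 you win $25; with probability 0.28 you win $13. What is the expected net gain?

E[payout] = 44·0.18 + 41·0.19 + 37·0.18 + 25·0.17 + 13·0.28
 = 7.92 + 7.79 + 6.66 + 4.25 + 3.64
 = 30.26
Net = 30.26 - 5 = 25.26

25.26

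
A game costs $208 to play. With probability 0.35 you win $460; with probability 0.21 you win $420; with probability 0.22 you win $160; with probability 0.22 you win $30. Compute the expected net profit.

83

E[payout] = 460·0.35 + 420·0.21 + 160·0.22 + 30·0.22
 = 161 + 88.2 + 35.2 + 6.6
 = 291
Net = 291 - 208 = 83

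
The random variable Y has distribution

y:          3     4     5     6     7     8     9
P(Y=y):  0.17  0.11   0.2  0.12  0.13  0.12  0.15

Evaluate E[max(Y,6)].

6.82

E[max(Y,6)] = Σ max(y,6)·P(Y=y)
 = 6·0.17 + 6·0.11 + 6·0.2 + 6·0.12 + 7·0.13 + 8·0.12 + 9·0.15
 = 1.02 + 0.66 + 1.2 + 0.72 + 0.91 + 0.96 + 1.35
 = 6.82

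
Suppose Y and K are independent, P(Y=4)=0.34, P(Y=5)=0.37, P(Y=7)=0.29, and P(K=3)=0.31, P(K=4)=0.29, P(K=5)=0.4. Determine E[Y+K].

9.33

E[Y+K] = Σ_y Σ_k (y+k) · P(Y=y)P(K=k)
 = 7·0.1054 + 8·0.0986 + 9·0.136 + 8·0.1147 + 9·0.1073 + 10·0.148 + 10·0.0899 + 11·0.0841 + 12·0.116
 = 0.7378 + 0.7888 + 1.224 + 0.9176 + 0.9657 + 1.48 + 0.899 + 0.9251 + 1.392
 = 9.33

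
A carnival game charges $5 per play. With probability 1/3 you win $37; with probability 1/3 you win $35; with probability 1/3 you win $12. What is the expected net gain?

23

E[payout] = 37·1/3 + 35·1/3 + 12·1/3
 = 37/3 + 35/3 + 4
 = 28
Net = 28 - 5 = 23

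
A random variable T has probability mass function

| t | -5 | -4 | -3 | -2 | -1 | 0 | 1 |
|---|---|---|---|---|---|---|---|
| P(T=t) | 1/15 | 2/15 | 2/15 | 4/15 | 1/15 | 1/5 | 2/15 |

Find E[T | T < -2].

P(T < -2) = 1/15 + 2/15 + 2/15 = 1/3.
E[T | T < -2] = [(-5)·1/15 + (-4)·2/15 + (-3)·2/15] / (1/3)
 = -19/15 / (1/3)
 = -19/5

-3.8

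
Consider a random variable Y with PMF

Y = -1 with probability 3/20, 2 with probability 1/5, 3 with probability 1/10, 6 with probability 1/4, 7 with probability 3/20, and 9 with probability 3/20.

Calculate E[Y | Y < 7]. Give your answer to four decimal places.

P(Y < 7) = 3/20 + 1/5 + 1/10 + 1/4 = 7/10.
E[Y | Y < 7] = [(-1)·3/20 + 2·1/5 + 3·1/10 + 6·1/4] / (7/10)
 = 41/20 / (7/10)
 = 41/14

2.9286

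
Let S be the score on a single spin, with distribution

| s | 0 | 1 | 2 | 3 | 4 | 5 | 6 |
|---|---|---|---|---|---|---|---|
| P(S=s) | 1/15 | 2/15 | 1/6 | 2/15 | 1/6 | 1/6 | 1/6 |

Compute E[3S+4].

14.1

E[3S+4] = Σ (3s+4)·P(S=s)
 = 4·1/15 + 7·2/15 + 10·1/6 + 13·2/15 + 16·1/6 + 19·1/6 + 22·1/6
 = 4/15 + 14/15 + 5/3 + 26/15 + 8/3 + 19/6 + 11/3
 = 141/10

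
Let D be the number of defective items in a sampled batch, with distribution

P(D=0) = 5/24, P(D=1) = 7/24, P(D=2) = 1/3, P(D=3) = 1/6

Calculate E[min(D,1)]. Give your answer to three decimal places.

E[min(D,1)] = Σ min(d,1)·P(D=d)
 = 0·5/24 + 1·7/24 + 1·1/3 + 1·1/6
 = 0 + 7/24 + 1/3 + 1/6
 = 19/24

0.792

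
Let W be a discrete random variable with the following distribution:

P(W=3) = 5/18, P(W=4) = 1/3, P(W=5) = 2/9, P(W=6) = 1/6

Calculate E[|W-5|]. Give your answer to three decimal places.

E[|W-5|] = Σ |w-5|·P(W=w)
 = 2·5/18 + 1·1/3 + 0·2/9 + 1·1/6
 = 5/9 + 1/3 + 0 + 1/6
 = 19/18

1.056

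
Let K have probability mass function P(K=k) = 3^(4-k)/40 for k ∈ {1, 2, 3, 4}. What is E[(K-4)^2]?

E[(K-4)^2] = Σ (k-4)^2·P(K=k)
 = 9·27/40 + 4·9/40 + 1·3/40 + 0·1/40
 = 243/40 + 9/10 + 3/40 + 0
 = 141/20

7.05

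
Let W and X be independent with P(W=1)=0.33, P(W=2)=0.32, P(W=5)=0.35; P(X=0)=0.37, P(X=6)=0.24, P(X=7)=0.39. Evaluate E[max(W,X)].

E[max(W,X)] = Σ_w Σ_x max(w,x) · P(W=w)P(X=x)
 = 1·0.1221 + 6·0.0792 + 7·0.1287 + 2·0.1184 + 6·0.0768 + 7·0.1248 + 5·0.1295 + 6·0.084 + 7·0.1365
 = 0.1221 + 0.4752 + 0.9009 + 0.2368 + 0.4608 + 0.8736 + 0.6475 + 0.504 + 0.9555
 = 5.1764

5.1764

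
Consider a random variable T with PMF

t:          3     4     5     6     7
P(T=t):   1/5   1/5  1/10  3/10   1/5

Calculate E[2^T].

52.8

E[2^T] = Σ 2^t·P(T=t)
 = 8·1/5 + 16·1/5 + 32·1/10 + 64·3/10 + 128·1/5
 = 8/5 + 16/5 + 16/5 + 96/5 + 128/5
 = 264/5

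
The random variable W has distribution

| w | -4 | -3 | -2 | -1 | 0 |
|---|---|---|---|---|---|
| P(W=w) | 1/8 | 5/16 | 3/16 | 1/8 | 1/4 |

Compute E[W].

-1.9375

E[W] = Σ w·P(W=w)
 = (-4)·1/8 + (-3)·5/16 + (-2)·3/16 + (-1)·1/8 + 0·1/4
 = (-1/2) + (-15/16) + (-3/8) + (-1/8) + 0
 = -31/16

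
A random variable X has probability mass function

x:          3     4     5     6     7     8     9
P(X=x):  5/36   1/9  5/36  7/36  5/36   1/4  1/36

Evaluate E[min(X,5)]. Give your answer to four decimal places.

4.6111

E[min(X,5)] = Σ min(x,5)·P(X=x)
 = 3·5/36 + 4·1/9 + 5·5/36 + 5·7/36 + 5·5/36 + 5·1/4 + 5·1/36
 = 5/12 + 4/9 + 25/36 + 35/36 + 25/36 + 5/4 + 5/36
 = 83/18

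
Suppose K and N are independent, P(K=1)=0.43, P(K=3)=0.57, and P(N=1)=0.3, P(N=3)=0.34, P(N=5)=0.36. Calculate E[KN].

E[KN] = Σ_k Σ_n kn · P(K=k)P(N=n)
 = 1·0.129 + 3·0.1462 + 5·0.1548 + 3·0.171 + 9·0.1938 + 15·0.2052
 = 0.129 + 0.4386 + 0.774 + 0.513 + 1.7442 + 3.078
 = 6.6768

6.6768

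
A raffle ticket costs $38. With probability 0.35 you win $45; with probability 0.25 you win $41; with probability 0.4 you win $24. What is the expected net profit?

E[payout] = 45·0.35 + 41·0.25 + 24·0.4
 = 15.75 + 10.25 + 9.6
 = 35.6
Net = 35.6 - 38 = -2.4

-2.4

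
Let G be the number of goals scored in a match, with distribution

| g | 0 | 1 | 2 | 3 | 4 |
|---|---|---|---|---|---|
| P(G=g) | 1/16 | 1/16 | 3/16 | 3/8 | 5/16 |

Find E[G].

E[G] = Σ g·P(G=g)
 = 0·1/16 + 1·1/16 + 2·3/16 + 3·3/8 + 4·5/16
 = 0 + 1/16 + 3/8 + 9/8 + 5/4
 = 45/16

2.8125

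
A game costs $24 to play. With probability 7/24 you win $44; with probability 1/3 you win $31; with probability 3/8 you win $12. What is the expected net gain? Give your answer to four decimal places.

E[payout] = 44·7/24 + 31·1/3 + 12·3/8
 = 77/6 + 31/3 + 9/2
 = 83/3
Net = 83/3 - 24 = 11/3

3.6667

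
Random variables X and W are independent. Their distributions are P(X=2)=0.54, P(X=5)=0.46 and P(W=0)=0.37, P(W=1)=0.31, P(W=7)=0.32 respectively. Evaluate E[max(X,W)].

E[max(X,W)] = Σ_x Σ_w max(x,w) · P(X=x)P(W=w)
 = 2·0.1998 + 2·0.1674 + 7·0.1728 + 5·0.1702 + 5·0.1426 + 7·0.1472
 = 0.3996 + 0.3348 + 1.2096 + 0.851 + 0.713 + 1.0304
 = 4.5384

4.5384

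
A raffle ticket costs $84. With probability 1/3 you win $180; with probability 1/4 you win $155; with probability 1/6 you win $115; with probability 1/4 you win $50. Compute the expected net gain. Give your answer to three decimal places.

46.417

E[payout] = 180·1/3 + 155·1/4 + 115·1/6 + 50·1/4
 = 60 + 155/4 + 115/6 + 25/2
 = 1565/12
Net = 1565/12 - 84 = 557/12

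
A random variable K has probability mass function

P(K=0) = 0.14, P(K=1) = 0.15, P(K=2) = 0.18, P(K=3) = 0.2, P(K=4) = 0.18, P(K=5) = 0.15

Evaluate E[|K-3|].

E[|K-3|] = Σ |k-3|·P(K=k)
 = 3·0.14 + 2·0.15 + 1·0.18 + 0·0.2 + 1·0.18 + 2·0.15
 = 0.42 + 0.3 + 0.18 + 0 + 0.18 + 0.3
 = 1.38

1.38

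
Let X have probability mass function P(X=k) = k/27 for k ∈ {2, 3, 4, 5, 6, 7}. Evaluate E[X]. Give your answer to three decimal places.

E[X] = Σ x·P(X=x)
 = 2·2/27 + 3·1/9 + 4·4/27 + 5·5/27 + 6·2/9 + 7·7/27
 = 4/27 + 1/3 + 16/27 + 25/27 + 4/3 + 49/27
 = 139/27

5.148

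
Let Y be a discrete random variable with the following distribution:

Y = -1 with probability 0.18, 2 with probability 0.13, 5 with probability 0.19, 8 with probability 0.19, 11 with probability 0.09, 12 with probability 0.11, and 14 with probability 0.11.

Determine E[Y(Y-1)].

E[Y(Y-1)] = Σ y(y-1)·P(Y=y)
 = 2·0.18 + 2·0.13 + 20·0.19 + 56·0.19 + 110·0.09 + 132·0.11 + 182·0.11
 = 0.36 + 0.26 + 3.8 + 10.64 + 9.9 + 14.52 + 20.02
 = 59.5

59.5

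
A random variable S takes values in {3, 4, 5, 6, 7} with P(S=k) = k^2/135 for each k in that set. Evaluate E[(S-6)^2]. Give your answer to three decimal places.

E[(S-6)^2] = Σ (s-6)^2·P(S=s)
 = 9·1/15 + 4·16/135 + 1·5/27 + 0·4/15 + 1·49/135
 = 3/5 + 64/135 + 5/27 + 0 + 49/135
 = 73/45

1.622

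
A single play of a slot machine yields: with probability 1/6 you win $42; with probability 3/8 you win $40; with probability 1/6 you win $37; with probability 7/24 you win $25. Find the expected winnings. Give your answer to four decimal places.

35.4583

E[payout] = 42·1/6 + 40·3/8 + 37·1/6 + 25·7/24
 = 7 + 15 + 37/6 + 175/24
 = 851/24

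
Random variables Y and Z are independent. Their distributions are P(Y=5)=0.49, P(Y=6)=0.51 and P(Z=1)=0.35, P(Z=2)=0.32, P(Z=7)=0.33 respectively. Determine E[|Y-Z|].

E[|Y-Z|] = Σ_y Σ_z |y-z| · P(Y=y)P(Z=z)
 = 4·0.1715 + 3·0.1568 + 2·0.1617 + 5·0.1785 + 4·0.1632 + 1·0.1683
 = 0.686 + 0.4704 + 0.3234 + 0.8925 + 0.6528 + 0.1683
 = 3.1934

3.1934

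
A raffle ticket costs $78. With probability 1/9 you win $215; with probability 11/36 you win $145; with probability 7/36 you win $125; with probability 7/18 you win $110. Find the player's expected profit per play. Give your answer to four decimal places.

E[payout] = 215·1/9 + 145·11/36 + 125·7/36 + 110·7/18
 = 215/9 + 1595/36 + 875/36 + 385/9
 = 2435/18
Net = 2435/18 - 78 = 1031/18

57.2778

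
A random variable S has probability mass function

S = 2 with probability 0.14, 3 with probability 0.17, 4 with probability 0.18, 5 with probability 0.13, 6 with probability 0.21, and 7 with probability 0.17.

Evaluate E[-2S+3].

E[-2S+3] = Σ (-2s+3)·P(S=s)
 = (-1)·0.14 + (-3)·0.17 + (-5)·0.18 + (-7)·0.13 + (-9)·0.21 + (-11)·0.17
 = (-0.14) + (-0.51) + (-0.9) + (-0.91) + (-1.89) + (-1.87)
 = -6.22

-6.22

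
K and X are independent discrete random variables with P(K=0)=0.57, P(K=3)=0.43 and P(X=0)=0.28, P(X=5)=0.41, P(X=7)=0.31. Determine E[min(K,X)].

E[min(K,X)] = Σ_k Σ_x min(k,x) · P(K=k)P(X=x)
 = 0·0.1596 + 0·0.2337 + 0·0.1767 + 0·0.1204 + 3·0.1763 + 3·0.1333
 = 0 + 0 + 0 + 0 + 0.5289 + 0.3999
 = 0.9288

0.9288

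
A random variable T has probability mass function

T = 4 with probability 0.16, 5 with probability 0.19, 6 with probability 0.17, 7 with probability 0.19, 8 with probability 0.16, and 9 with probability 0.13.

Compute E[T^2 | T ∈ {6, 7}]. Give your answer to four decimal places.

P(T ∈ {6, 7}) = 0.17 + 0.19 = 0.36.
E[T^2 | T ∈ {6, 7}] = [36·0.17 + 49·0.19] / 0.36
 = 15.43 / 0.36
 = 1543/36

42.8611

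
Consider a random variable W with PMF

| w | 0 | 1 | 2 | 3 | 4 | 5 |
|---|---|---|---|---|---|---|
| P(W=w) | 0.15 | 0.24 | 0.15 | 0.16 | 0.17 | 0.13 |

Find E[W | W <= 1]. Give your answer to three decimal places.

P(W <= 1) = 0.15 + 0.24 = 0.39.
E[W | W <= 1] = [0·0.15 + 1·0.24] / 0.39
 = 0.24 / 0.39
 = 8/13

0.615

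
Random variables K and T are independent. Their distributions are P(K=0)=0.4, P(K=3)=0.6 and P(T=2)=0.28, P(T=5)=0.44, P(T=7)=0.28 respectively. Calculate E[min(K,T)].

E[min(K,T)] = Σ_k Σ_t min(k,t) · P(K=k)P(T=t)
 = 0·0.112 + 0·0.176 + 0·0.112 + 2·0.168 + 3·0.264 + 3·0.168
 = 0 + 0 + 0 + 0.336 + 0.792 + 0.504
 = 1.632

1.632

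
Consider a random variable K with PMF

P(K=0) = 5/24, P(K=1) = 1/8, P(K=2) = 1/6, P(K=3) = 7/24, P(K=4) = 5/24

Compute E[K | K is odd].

P(K is odd) = 1/8 + 7/24 = 5/12.
E[K | K is odd] = [1·1/8 + 3·7/24] / (5/12)
 = 1 / (5/12)
 = 12/5

2.4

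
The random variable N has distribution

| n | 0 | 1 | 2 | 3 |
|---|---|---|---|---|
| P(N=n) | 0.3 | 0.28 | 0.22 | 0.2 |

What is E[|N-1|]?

0.92

E[|N-1|] = Σ |n-1|·P(N=n)
 = 1·0.3 + 0·0.28 + 1·0.22 + 2·0.2
 = 0.3 + 0 + 0.22 + 0.4
 = 0.92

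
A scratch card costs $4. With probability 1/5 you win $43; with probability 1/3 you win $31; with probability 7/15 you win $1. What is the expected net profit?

E[payout] = 43·1/5 + 31·1/3 + 1·7/15
 = 43/5 + 31/3 + 7/15
 = 97/5
Net = 97/5 - 4 = 77/5

15.4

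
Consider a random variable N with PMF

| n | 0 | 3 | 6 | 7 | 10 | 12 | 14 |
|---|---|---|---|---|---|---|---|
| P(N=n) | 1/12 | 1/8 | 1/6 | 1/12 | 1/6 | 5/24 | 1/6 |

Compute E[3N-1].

E[3N-1] = Σ (3n-1)·P(N=n)
 = (-1)·1/12 + 8·1/8 + 17·1/6 + 20·1/12 + 29·1/6 + 35·5/24 + 41·1/6
 = (-1/12) + 1 + 17/6 + 5/3 + 29/6 + 175/24 + 41/6
 = 195/8

24.375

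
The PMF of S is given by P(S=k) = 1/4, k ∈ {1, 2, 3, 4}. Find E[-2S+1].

-4

E[-2S+1] = Σ (-2s+1)·P(S=s)
 = (-1)·1/4 + (-3)·1/4 + (-5)·1/4 + (-7)·1/4
 = (-1/4) + (-3/4) + (-5/4) + (-7/4)
 = -4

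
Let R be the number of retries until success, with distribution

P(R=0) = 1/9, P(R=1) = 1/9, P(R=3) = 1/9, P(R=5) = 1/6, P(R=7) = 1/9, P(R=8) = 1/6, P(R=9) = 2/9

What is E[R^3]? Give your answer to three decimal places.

E[R^3] = Σ r^3·P(R=r)
 = 0·1/9 + 1·1/9 + 27·1/9 + 125·1/6 + 343·1/9 + 512·1/6 + 729·2/9
 = 0 + 1/9 + 3 + 125/6 + 343/9 + 256/3 + 162
 = 5569/18

309.389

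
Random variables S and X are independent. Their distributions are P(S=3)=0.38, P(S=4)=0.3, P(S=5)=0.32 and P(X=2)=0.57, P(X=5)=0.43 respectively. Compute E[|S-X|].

E[|S-X|] = Σ_s Σ_x |s-x| · P(S=s)P(X=x)
 = 1·0.2166 + 2·0.1634 + 2·0.171 + 1·0.129 + 3·0.1824 + 0·0.1376
 = 0.2166 + 0.3268 + 0.342 + 0.129 + 0.5472 + 0
 = 1.5616

1.5616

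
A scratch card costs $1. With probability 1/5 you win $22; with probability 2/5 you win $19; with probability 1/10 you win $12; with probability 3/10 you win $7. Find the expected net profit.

E[payout] = 22·1/5 + 19·2/5 + 12·1/10 + 7·3/10
 = 22/5 + 38/5 + 6/5 + 21/10
 = 153/10
Net = 153/10 - 1 = 143/10

14.3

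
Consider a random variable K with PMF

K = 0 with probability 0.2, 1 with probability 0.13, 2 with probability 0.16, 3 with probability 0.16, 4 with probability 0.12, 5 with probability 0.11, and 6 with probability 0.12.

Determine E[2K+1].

E[2K+1] = Σ (2k+1)·P(K=k)
 = 1·0.2 + 3·0.13 + 5·0.16 + 7·0.16 + 9·0.12 + 11·0.11 + 13·0.12
 = 0.2 + 0.39 + 0.8 + 1.12 + 1.08 + 1.21 + 1.56
 = 6.36

6.36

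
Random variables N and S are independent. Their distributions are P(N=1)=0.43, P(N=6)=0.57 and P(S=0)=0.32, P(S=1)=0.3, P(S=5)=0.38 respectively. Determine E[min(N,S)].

E[min(N,S)] = Σ_n Σ_s min(n,s) · P(N=n)P(S=s)
 = 0·0.1376 + 1·0.129 + 1·0.1634 + 0·0.1824 + 1·0.171 + 5·0.2166
 = 0 + 0.129 + 0.1634 + 0 + 0.171 + 1.083
 = 1.5464

1.5464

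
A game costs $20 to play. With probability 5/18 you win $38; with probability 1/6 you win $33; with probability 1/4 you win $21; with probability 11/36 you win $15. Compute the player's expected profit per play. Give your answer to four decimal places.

5.8889

E[payout] = 38·5/18 + 33·1/6 + 21·1/4 + 15·11/36
 = 95/9 + 11/2 + 21/4 + 55/12
 = 233/9
Net = 233/9 - 20 = 53/9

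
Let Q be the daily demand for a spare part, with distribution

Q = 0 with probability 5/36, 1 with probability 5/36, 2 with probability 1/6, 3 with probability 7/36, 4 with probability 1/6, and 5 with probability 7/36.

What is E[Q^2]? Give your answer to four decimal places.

10.0833

E[Q^2] = Σ q^2·P(Q=q)
 = 0·5/36 + 1·5/36 + 4·1/6 + 9·7/36 + 16·1/6 + 25·7/36
 = 0 + 5/36 + 2/3 + 7/4 + 8/3 + 175/36
 = 121/12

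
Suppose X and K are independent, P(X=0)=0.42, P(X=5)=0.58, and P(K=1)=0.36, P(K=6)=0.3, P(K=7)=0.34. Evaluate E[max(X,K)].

5.3752

E[max(X,K)] = Σ_x Σ_k max(x,k) · P(X=x)P(K=k)
 = 1·0.1512 + 6·0.126 + 7·0.1428 + 5·0.2088 + 6·0.174 + 7·0.1972
 = 0.1512 + 0.756 + 0.9996 + 1.044 + 1.044 + 1.3804
 = 5.3752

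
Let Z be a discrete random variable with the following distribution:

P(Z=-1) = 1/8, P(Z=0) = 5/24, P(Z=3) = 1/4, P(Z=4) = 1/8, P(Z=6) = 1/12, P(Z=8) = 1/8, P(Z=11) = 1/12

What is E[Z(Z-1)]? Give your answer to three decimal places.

E[Z(Z-1)] = Σ z(z-1)·P(Z=z)
 = 2·1/8 + 0·5/24 + 6·1/4 + 12·1/8 + 30·1/12 + 56·1/8 + 110·1/12
 = 1/4 + 0 + 3/2 + 3/2 + 5/2 + 7 + 55/6
 = 263/12

21.917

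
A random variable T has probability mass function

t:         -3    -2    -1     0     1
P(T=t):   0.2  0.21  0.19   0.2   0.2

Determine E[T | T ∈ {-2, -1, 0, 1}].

-0.5125

P(T ∈ {-2, -1, 0, 1}) = 0.21 + 0.19 + 0.2 + 0.2 = 0.8.
E[T | T ∈ {-2, -1, 0, 1}] = [(-2)·0.21 + (-1)·0.19 + 0·0.2 + 1·0.2] / 0.8
 = -0.41 / 0.8
 = -41/80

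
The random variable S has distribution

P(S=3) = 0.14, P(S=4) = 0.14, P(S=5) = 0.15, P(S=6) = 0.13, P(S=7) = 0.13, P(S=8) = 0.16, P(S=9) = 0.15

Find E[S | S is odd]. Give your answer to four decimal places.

P(S is odd) = 0.14 + 0.15 + 0.13 + 0.15 = 0.57.
E[S | S is odd] = [3·0.14 + 5·0.15 + 7·0.13 + 9·0.15] / 0.57
 = 3.43 / 0.57
 = 343/57

6.0175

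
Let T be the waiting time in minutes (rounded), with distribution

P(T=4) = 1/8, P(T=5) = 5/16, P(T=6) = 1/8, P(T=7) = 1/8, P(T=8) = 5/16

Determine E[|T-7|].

1.4375

E[|T-7|] = Σ |t-7|·P(T=t)
 = 3·1/8 + 2·5/16 + 1·1/8 + 0·1/8 + 1·5/16
 = 3/8 + 5/8 + 1/8 + 0 + 5/16
 = 23/16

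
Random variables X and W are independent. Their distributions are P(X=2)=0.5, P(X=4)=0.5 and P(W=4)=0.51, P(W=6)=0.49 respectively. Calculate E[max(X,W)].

4.98

E[max(X,W)] = Σ_x Σ_w max(x,w) · P(X=x)P(W=w)
 = 4·0.255 + 6·0.245 + 4·0.255 + 6·0.245
 = 1.02 + 1.47 + 1.02 + 1.47
 = 4.98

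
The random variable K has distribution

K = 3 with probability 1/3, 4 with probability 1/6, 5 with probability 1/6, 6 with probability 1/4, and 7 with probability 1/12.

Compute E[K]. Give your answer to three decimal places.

4.583

E[K] = Σ k·P(K=k)
 = 3·1/3 + 4·1/6 + 5·1/6 + 6·1/4 + 7·1/12
 = 1 + 2/3 + 5/6 + 3/2 + 7/12
 = 55/12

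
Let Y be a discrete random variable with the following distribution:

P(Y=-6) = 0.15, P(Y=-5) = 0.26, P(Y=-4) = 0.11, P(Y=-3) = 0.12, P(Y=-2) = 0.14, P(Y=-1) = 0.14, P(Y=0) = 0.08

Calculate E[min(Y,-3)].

E[min(Y,-3)] = Σ min(y,-3)·P(Y=y)
 = (-6)·0.15 + (-5)·0.26 + (-4)·0.11 + (-3)·0.12 + (-3)·0.14 + (-3)·0.14 + (-3)·0.08
 = (-0.9) + (-1.3) + (-0.44) + (-0.36) + (-0.42) + (-0.42) + (-0.24)
 = -4.08

-4.08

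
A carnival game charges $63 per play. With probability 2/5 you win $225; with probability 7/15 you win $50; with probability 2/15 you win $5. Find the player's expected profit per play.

51

E[payout] = 225·2/5 + 50·7/15 + 5·2/15
 = 90 + 70/3 + 2/3
 = 114
Net = 114 - 63 = 51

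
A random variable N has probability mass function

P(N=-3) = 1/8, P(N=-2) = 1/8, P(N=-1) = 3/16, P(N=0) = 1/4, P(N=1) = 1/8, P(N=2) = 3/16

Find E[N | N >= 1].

1.6

P(N >= 1) = 1/8 + 3/16 = 5/16.
E[N | N >= 1] = [1·1/8 + 2·3/16] / (5/16)
 = 1/2 / (5/16)
 = 8/5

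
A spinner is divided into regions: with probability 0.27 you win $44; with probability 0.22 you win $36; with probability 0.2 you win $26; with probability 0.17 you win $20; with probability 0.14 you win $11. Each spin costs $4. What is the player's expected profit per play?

25.94

E[payout] = 44·0.27 + 36·0.22 + 26·0.2 + 20·0.17 + 11·0.14
 = 11.88 + 7.92 + 5.2 + 3.4 + 1.54
 = 29.94
Net = 29.94 - 4 = 25.94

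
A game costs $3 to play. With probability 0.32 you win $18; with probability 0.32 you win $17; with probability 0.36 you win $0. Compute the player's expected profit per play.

8.2

E[payout] = 18·0.32 + 17·0.32 + 0·0.36
 = 5.76 + 5.44 + 0
 = 11.2
Net = 11.2 - 3 = 8.2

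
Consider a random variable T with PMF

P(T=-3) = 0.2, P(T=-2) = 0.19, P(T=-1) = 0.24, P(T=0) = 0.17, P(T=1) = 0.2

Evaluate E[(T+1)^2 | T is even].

P(T is even) = 0.19 + 0.17 = 0.36.
E[(T+1)^2 | T is even] = [1·0.19 + 1·0.17] / 0.36
 = 0.36 / 0.36
 = 1

1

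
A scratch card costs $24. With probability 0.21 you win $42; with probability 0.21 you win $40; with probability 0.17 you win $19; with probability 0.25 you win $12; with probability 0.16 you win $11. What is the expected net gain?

E[payout] = 42·0.21 + 40·0.21 + 19·0.17 + 12·0.25 + 11·0.16
 = 8.82 + 8.4 + 3.23 + 3 + 1.76
 = 25.21
Net = 25.21 - 24 = 1.21

1.21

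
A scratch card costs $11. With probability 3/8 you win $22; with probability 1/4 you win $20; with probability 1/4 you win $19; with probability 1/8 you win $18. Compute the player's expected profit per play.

9.25

E[payout] = 22·3/8 + 20·1/4 + 19·1/4 + 18·1/8
 = 33/4 + 5 + 19/4 + 9/4
 = 81/4
Net = 81/4 - 11 = 37/4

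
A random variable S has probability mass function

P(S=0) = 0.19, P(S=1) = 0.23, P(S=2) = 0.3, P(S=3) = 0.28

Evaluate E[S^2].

E[S^2] = Σ s^2·P(S=s)
 = 0·0.19 + 1·0.23 + 4·0.3 + 9·0.28
 = 0 + 0.23 + 1.2 + 2.52
 = 3.95

3.95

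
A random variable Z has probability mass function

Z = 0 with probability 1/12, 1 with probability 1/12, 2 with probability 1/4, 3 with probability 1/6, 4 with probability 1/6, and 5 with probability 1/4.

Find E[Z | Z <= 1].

0.5

P(Z <= 1) = 1/12 + 1/12 = 1/6.
E[Z | Z <= 1] = [0·1/12 + 1·1/12] / (1/6)
 = 1/12 / (1/6)
 = 1/2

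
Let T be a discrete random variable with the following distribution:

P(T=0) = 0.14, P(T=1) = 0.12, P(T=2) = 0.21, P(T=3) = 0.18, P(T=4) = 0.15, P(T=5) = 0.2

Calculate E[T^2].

9.98

E[T^2] = Σ t^2·P(T=t)
 = 0·0.14 + 1·0.12 + 4·0.21 + 9·0.18 + 16·0.15 + 25·0.2
 = 0 + 0.12 + 0.84 + 1.62 + 2.4 + 5
 = 9.98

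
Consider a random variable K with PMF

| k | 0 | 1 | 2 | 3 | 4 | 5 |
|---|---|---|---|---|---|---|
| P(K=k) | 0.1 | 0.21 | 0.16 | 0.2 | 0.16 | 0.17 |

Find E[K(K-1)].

6.84

E[K(K-1)] = Σ k(k-1)·P(K=k)
 = 0·0.1 + 0·0.21 + 2·0.16 + 6·0.2 + 12·0.16 + 20·0.17
 = 0 + 0 + 0.32 + 1.2 + 1.92 + 3.4
 = 6.84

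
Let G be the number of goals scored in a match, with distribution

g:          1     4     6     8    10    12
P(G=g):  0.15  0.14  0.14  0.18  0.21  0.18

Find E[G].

7.25

E[G] = Σ g·P(G=g)
 = 1·0.15 + 4·0.14 + 6·0.14 + 8·0.18 + 10·0.21 + 12·0.18
 = 0.15 + 0.56 + 0.84 + 1.44 + 2.1 + 2.16
 = 7.25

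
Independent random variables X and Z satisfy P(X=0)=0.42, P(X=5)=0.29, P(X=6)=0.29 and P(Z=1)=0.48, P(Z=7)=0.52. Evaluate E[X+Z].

E[X+Z] = Σ_x Σ_z (x+z) · P(X=x)P(Z=z)
 = 1·0.2016 + 7·0.2184 + 6·0.1392 + 12·0.1508 + 7·0.1392 + 13·0.1508
 = 0.2016 + 1.5288 + 0.8352 + 1.8096 + 0.9744 + 1.9604
 = 7.31

7.31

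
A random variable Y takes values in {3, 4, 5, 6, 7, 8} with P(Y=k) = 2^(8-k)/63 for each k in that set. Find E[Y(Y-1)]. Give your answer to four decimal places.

E[Y(Y-1)] = Σ y(y-1)·P(Y=y)
 = 6·32/63 + 12·16/63 + 20·8/63 + 30·4/63 + 42·2/63 + 56·1/63
 = 64/21 + 64/21 + 160/63 + 40/21 + 4/3 + 8/9
 = 268/21

12.7619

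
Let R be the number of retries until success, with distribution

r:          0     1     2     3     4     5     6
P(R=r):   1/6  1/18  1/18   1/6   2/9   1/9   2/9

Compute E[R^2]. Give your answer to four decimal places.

E[R^2] = Σ r^2·P(R=r)
 = 0·1/6 + 1·1/18 + 4·1/18 + 9·1/6 + 16·2/9 + 25·1/9 + 36·2/9
 = 0 + 1/18 + 2/9 + 3/2 + 32/9 + 25/9 + 8
 = 145/9

16.1111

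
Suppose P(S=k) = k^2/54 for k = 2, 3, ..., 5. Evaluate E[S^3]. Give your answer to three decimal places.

E[S^3] = Σ s^3·P(S=s)
 = 8·2/27 + 27·1/6 + 64·8/27 + 125·25/54
 = 16/27 + 9/2 + 512/27 + 3125/54
 = 2212/27

81.926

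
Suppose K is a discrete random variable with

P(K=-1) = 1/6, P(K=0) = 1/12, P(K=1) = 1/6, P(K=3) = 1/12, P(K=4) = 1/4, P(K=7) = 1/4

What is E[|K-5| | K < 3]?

5

P(K < 3) = 1/6 + 1/12 + 1/6 = 5/12.
E[|K-5| | K < 3] = [6·1/6 + 5·1/12 + 4·1/6] / (5/12)
 = 25/12 / (5/12)
 = 5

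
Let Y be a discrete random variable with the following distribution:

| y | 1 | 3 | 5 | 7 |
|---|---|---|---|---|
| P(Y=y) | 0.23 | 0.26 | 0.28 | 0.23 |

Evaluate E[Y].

4.02

E[Y] = Σ y·P(Y=y)
 = 1·0.23 + 3·0.26 + 5·0.28 + 7·0.23
 = 0.23 + 0.78 + 1.4 + 1.61
 = 4.02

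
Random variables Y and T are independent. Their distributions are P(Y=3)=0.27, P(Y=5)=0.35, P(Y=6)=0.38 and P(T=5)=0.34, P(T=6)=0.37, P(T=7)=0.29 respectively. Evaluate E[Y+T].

10.79

E[Y+T] = Σ_y Σ_t (y+t) · P(Y=y)P(T=t)
 = 8·0.0918 + 9·0.0999 + 10·0.0783 + 10·0.119 + 11·0.1295 + 12·0.1015 + 11·0.1292 + 12·0.1406 + 13·0.1102
 = 0.7344 + 0.8991 + 0.783 + 1.19 + 1.4245 + 1.218 + 1.4212 + 1.6872 + 1.4326
 = 10.79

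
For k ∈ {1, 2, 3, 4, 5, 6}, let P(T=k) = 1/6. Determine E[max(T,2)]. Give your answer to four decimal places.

3.6667

E[max(T,2)] = Σ max(t,2)·P(T=t)
 = 2·1/6 + 2·1/6 + 3·1/6 + 4·1/6 + 5·1/6 + 6·1/6
 = 1/3 + 1/3 + 1/2 + 2/3 + 5/6 + 1
 = 11/3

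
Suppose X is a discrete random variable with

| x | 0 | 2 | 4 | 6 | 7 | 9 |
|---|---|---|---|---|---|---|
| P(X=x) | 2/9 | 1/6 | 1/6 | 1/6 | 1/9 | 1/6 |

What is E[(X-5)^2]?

10.5

E[(X-5)^2] = Σ (x-5)^2·P(X=x)
 = 25·2/9 + 9·1/6 + 1·1/6 + 1·1/6 + 4·1/9 + 16·1/6
 = 50/9 + 3/2 + 1/6 + 1/6 + 4/9 + 8/3
 = 21/2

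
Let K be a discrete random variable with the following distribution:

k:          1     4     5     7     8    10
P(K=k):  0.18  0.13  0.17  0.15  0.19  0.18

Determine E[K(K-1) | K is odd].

19.4

P(K is odd) = 0.18 + 0.17 + 0.15 = 0.5.
E[K(K-1) | K is odd] = [0·0.18 + 20·0.17 + 42·0.15] / 0.5
 = 9.7 / 0.5
 = 97/5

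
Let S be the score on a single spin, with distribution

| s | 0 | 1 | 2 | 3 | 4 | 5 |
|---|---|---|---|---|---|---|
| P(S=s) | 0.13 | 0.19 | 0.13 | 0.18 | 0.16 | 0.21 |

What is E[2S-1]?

E[2S-1] = Σ (2s-1)·P(S=s)
 = (-1)·0.13 + 1·0.19 + 3·0.13 + 5·0.18 + 7·0.16 + 9·0.21
 = (-0.13) + 0.19 + 0.39 + 0.9 + 1.12 + 1.89
 = 4.36

4.36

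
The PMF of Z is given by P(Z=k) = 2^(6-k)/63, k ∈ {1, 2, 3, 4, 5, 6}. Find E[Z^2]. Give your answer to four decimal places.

E[Z^2] = Σ z^2·P(Z=z)
 = 1·32/63 + 4·16/63 + 9·8/63 + 16·4/63 + 25·2/63 + 36·1/63
 = 32/63 + 64/63 + 8/7 + 64/63 + 50/63 + 4/7
 = 106/21

5.0476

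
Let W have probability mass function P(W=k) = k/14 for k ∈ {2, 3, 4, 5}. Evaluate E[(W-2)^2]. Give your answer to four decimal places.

4.5714

E[(W-2)^2] = Σ (w-2)^2·P(W=w)
 = 0·1/7 + 1·3/14 + 4·2/7 + 9·5/14
 = 0 + 3/14 + 8/7 + 45/14
 = 32/7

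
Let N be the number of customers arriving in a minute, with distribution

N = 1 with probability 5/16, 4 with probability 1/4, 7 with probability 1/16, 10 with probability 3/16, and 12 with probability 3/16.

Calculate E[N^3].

549.25

E[N^3] = Σ n^3·P(N=n)
 = 1·5/16 + 64·1/4 + 343·1/16 + 1000·3/16 + 1728·3/16
 = 5/16 + 16 + 343/16 + 375/2 + 324
 = 2197/4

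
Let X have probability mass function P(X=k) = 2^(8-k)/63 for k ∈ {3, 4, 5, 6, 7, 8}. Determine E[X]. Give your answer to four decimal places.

E[X] = Σ x·P(X=x)
 = 3·32/63 + 4·16/63 + 5·8/63 + 6·4/63 + 7·2/63 + 8·1/63
 = 32/21 + 64/63 + 40/63 + 8/21 + 2/9 + 8/63
 = 82/21

3.9048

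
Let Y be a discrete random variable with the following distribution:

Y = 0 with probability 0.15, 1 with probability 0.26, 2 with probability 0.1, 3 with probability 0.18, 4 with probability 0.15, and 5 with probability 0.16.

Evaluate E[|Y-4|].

1.92

E[|Y-4|] = Σ |y-4|·P(Y=y)
 = 4·0.15 + 3·0.26 + 2·0.1 + 1·0.18 + 0·0.15 + 1·0.16
 = 0.6 + 0.78 + 0.2 + 0.18 + 0 + 0.16
 = 1.92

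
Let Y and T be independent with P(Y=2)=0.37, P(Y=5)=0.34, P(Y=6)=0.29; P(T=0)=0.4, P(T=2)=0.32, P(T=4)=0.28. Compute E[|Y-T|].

2.8344

E[|Y-T|] = Σ_y Σ_t |y-t| · P(Y=y)P(T=t)
 = 2·0.148 + 0·0.1184 + 2·0.1036 + 5·0.136 + 3·0.1088 + 1·0.0952 + 6·0.116 + 4·0.0928 + 2·0.0812
 = 0.296 + 0 + 0.2072 + 0.68 + 0.3264 + 0.0952 + 0.696 + 0.3712 + 0.1624
 = 2.8344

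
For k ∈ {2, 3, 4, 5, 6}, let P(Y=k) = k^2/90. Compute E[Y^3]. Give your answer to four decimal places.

E[Y^3] = Σ y^3·P(Y=y)
 = 8·2/45 + 27·1/10 + 64·8/45 + 125·5/18 + 216·2/5
 = 16/45 + 27/10 + 512/45 + 625/18 + 432/5
 = 1220/9

135.5556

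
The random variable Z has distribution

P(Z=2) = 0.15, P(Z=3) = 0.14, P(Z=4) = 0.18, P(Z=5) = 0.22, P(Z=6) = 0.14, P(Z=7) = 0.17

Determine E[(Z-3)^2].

E[(Z-3)^2] = Σ (z-3)^2·P(Z=z)
 = 1·0.15 + 0·0.14 + 1·0.18 + 4·0.22 + 9·0.14 + 16·0.17
 = 0.15 + 0 + 0.18 + 0.88 + 1.26 + 2.72
 = 5.19

5.19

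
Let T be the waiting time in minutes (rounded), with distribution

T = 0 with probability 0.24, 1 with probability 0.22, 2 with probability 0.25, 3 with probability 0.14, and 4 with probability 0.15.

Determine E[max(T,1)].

E[max(T,1)] = Σ max(t,1)·P(T=t)
 = 1·0.24 + 1·0.22 + 2·0.25 + 3·0.14 + 4·0.15
 = 0.24 + 0.22 + 0.5 + 0.42 + 0.6
 = 1.98

1.98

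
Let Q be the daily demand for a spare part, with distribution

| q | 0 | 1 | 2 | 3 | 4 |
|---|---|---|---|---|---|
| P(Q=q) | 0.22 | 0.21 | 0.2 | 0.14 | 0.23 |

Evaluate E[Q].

1.95

E[Q] = Σ q·P(Q=q)
 = 0·0.22 + 1·0.21 + 2·0.2 + 3·0.14 + 4·0.23
 = 0 + 0.21 + 0.4 + 0.42 + 0.92
 = 1.95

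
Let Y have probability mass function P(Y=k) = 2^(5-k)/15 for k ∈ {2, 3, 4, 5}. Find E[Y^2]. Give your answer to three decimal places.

8.333

E[Y^2] = Σ y^2·P(Y=y)
 = 4·8/15 + 9·4/15 + 16·2/15 + 25·1/15
 = 32/15 + 12/5 + 32/15 + 5/3
 = 25/3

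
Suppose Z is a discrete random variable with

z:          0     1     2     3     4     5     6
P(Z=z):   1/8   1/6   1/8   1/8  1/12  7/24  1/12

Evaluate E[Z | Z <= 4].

P(Z <= 4) = 1/8 + 1/6 + 1/8 + 1/8 + 1/12 = 5/8.
E[Z | Z <= 4] = [0·1/8 + 1·1/6 + 2·1/8 + 3·1/8 + 4·1/12] / (5/8)
 = 9/8 / (5/8)
 = 9/5

1.8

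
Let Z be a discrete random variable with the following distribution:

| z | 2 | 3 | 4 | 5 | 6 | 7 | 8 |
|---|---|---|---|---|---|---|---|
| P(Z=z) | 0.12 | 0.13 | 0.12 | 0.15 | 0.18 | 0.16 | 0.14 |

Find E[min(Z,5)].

E[min(Z,5)] = Σ min(z,5)·P(Z=z)
 = 2·0.12 + 3·0.13 + 4·0.12 + 5·0.15 + 5·0.18 + 5·0.16 + 5·0.14
 = 0.24 + 0.39 + 0.48 + 0.75 + 0.9 + 0.8 + 0.7
 = 4.26

4.26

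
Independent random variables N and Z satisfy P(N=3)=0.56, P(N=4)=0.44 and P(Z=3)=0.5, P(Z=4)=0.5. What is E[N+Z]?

6.94

E[N+Z] = Σ_n Σ_z (n+z) · P(N=n)P(Z=z)
 = 6·0.28 + 7·0.28 + 7·0.22 + 8·0.22
 = 1.68 + 1.96 + 1.54 + 1.76
 = 6.94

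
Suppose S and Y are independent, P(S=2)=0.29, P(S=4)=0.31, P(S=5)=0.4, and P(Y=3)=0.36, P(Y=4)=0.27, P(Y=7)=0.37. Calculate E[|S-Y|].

E[|S-Y|] = Σ_s Σ_y |s-y| · P(S=s)P(Y=y)
 = 1·0.1044 + 2·0.0783 + 5·0.1073 + 1·0.1116 + 0·0.0837 + 3·0.1147 + 2·0.144 + 1·0.108 + 2·0.148
 = 0.1044 + 0.1566 + 0.5365 + 0.1116 + 0 + 0.3441 + 0.288 + 0.108 + 0.296
 = 1.9452

1.9452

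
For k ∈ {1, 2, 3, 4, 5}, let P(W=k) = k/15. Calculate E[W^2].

E[W^2] = Σ w^2·P(W=w)
 = 1·1/15 + 4·2/15 + 9·1/5 + 16·4/15 + 25·1/3
 = 1/15 + 8/15 + 9/5 + 64/15 + 25/3
 = 15

15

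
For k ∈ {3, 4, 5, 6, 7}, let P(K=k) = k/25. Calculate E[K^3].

186.36

E[K^3] = Σ k^3·P(K=k)
 = 27·3/25 + 64·4/25 + 125·1/5 + 216·6/25 + 343·7/25
 = 81/25 + 256/25 + 25 + 1296/25 + 2401/25
 = 4659/25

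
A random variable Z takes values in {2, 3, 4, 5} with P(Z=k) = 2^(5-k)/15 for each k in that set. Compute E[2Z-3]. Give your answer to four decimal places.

E[2Z-3] = Σ (2z-3)·P(Z=z)
 = 1·8/15 + 3·4/15 + 5·2/15 + 7·1/15
 = 8/15 + 4/5 + 2/3 + 7/15
 = 37/15

2.4667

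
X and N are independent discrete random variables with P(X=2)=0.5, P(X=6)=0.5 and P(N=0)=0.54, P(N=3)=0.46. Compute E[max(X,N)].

E[max(X,N)] = Σ_x Σ_n max(x,n) · P(X=x)P(N=n)
 = 2·0.27 + 3·0.23 + 6·0.27 + 6·0.23
 = 0.54 + 0.69 + 1.62 + 1.38
 = 4.23

4.23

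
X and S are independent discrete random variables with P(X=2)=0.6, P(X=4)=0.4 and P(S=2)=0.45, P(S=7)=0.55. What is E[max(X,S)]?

5.11

E[max(X,S)] = Σ_x Σ_s max(x,s) · P(X=x)P(S=s)
 = 2·0.27 + 7·0.33 + 4·0.18 + 7·0.22
 = 0.54 + 2.31 + 0.72 + 1.54
 = 5.11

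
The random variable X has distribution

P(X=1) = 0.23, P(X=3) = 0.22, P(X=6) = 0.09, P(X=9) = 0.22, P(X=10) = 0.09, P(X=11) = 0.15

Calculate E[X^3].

E[X^3] = Σ x^3·P(X=x)
 = 1·0.23 + 27·0.22 + 216·0.09 + 729·0.22 + 1000·0.09 + 1331·0.15
 = 0.23 + 5.94 + 19.44 + 160.38 + 90 + 199.65
 = 475.64

475.64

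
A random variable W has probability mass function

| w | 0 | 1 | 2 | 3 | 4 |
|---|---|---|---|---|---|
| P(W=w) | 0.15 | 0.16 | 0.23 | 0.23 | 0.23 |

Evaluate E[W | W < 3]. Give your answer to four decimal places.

1.1481

P(W < 3) = 0.15 + 0.16 + 0.23 = 0.54.
E[W | W < 3] = [0·0.15 + 1·0.16 + 2·0.23] / 0.54
 = 0.62 / 0.54
 = 31/27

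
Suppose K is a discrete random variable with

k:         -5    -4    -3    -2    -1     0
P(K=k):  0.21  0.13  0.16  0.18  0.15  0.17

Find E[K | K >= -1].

P(K >= -1) = 0.15 + 0.17 = 0.32.
E[K | K >= -1] = [(-1)·0.15 + 0·0.17] / 0.32
 = -0.15 / 0.32
 = -15/32

-0.46875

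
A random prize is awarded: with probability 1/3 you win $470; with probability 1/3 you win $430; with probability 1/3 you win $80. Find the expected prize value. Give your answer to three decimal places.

326.667

E[payout] = 470·1/3 + 430·1/3 + 80·1/3
 = 470/3 + 430/3 + 80/3
 = 980/3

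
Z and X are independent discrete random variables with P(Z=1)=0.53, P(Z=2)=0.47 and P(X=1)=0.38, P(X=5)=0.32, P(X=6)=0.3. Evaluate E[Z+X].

5.25

E[Z+X] = Σ_z Σ_x (z+x) · P(Z=z)P(X=x)
 = 2·0.2014 + 6·0.1696 + 7·0.159 + 3·0.1786 + 7·0.1504 + 8·0.141
 = 0.4028 + 1.0176 + 1.113 + 0.5358 + 1.0528 + 1.128
 = 5.25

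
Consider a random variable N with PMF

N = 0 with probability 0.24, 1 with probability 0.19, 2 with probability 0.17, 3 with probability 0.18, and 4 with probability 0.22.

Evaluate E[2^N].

E[2^N] = Σ 2^n·P(N=n)
 = 1·0.24 + 2·0.19 + 4·0.17 + 8·0.18 + 16·0.22
 = 0.24 + 0.38 + 0.68 + 1.44 + 3.52
 = 6.26

6.26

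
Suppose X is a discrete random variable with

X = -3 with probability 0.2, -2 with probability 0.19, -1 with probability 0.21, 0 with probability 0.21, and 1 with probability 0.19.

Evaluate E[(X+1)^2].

E[(X+1)^2] = Σ (x+1)^2·P(X=x)
 = 4·0.2 + 1·0.19 + 0·0.21 + 1·0.21 + 4·0.19
 = 0.8 + 0.19 + 0 + 0.21 + 0.76
 = 1.96

1.96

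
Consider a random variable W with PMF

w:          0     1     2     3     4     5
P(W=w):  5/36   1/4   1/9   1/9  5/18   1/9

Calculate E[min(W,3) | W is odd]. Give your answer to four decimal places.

P(W is odd) = 1/4 + 1/9 + 1/9 = 17/36.
E[min(W,3) | W is odd] = [1·1/4 + 3·1/9 + 3·1/9] / (17/36)
 = 11/12 / (17/36)
 = 33/17

1.9412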